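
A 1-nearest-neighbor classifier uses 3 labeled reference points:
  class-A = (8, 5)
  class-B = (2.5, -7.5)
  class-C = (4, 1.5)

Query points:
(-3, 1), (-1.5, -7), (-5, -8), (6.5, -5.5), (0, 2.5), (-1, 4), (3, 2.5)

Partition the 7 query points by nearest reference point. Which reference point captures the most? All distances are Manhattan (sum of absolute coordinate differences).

(-3, 1) — d to each: class-A:15, class-B:14, class-C:7.5 → nearest is class-C
(-1.5, -7) — d to each: class-A:21.5, class-B:4.5, class-C:14 → nearest is class-B
(-5, -8) — d to each: class-A:26, class-B:8, class-C:18.5 → nearest is class-B
(6.5, -5.5) — d to each: class-A:12, class-B:6, class-C:9.5 → nearest is class-B
(0, 2.5) — d to each: class-A:10.5, class-B:12.5, class-C:5 → nearest is class-C
(-1, 4) — d to each: class-A:10, class-B:15, class-C:7.5 → nearest is class-C
(3, 2.5) — d to each: class-A:7.5, class-B:10.5, class-C:2 → nearest is class-C
Tally — class-B:3, class-C:4. class-C captures the most (4).

class-C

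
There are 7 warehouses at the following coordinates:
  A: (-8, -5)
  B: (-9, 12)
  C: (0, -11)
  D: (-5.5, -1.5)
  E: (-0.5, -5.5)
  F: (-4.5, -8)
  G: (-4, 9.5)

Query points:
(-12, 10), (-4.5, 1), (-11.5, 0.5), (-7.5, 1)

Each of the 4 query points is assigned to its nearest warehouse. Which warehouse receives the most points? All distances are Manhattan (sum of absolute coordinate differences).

(-12, 10) — d to each: A:19, B:5, C:33, D:18, E:27, F:25.5, G:8.5 → nearest is B
(-4.5, 1) — d to each: A:9.5, B:15.5, C:16.5, D:3.5, E:10.5, F:9, G:9 → nearest is D
(-11.5, 0.5) — d to each: A:9, B:14, C:23, D:8, E:17, F:15.5, G:16.5 → nearest is D
(-7.5, 1) — d to each: A:6.5, B:12.5, C:19.5, D:4.5, E:13.5, F:12, G:12 → nearest is D
Tally — B:1, D:3. D captures the most (3).

D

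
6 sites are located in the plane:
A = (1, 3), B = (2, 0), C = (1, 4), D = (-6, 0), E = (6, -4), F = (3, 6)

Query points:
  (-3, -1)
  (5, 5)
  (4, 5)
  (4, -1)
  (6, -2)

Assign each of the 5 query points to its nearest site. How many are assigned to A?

0

(-3, -1) — d² to each: A:32, B:26, C:41, D:10, E:90, F:85 → nearest is D
(5, 5) — d² to each: A:20, B:34, C:17, D:146, E:82, F:5 → nearest is F
(4, 5) — d² to each: A:13, B:29, C:10, D:125, E:85, F:2 → nearest is F
(4, -1) — d² to each: A:25, B:5, C:34, D:101, E:13, F:50 → nearest is B
(6, -2) — d² to each: A:50, B:20, C:61, D:148, E:4, F:73 → nearest is E
0 of the 5 points have A as nearest.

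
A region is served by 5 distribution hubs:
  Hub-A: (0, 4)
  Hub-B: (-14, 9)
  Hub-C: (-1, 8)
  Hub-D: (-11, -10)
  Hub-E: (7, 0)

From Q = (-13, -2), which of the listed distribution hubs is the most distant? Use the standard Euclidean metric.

Hub-E

Squared Euclidean distances:
d²(Q, Hub-A) = (-13−0)² + (-2−4)² = 169 + 36 = 205
d²(Q, Hub-B) = (-13−(-14))² + (-2−9)² = 1 + 121 = 122
d²(Q, Hub-C) = (-13−(-1))² + (-2−8)² = 144 + 100 = 244
d²(Q, Hub-D) = (-13−(-11))² + (-2−(-10))² = 4 + 64 = 68
d²(Q, Hub-E) = (-13−7)² + (-2−0)² = 400 + 4 = 404
The largest is to Hub-E.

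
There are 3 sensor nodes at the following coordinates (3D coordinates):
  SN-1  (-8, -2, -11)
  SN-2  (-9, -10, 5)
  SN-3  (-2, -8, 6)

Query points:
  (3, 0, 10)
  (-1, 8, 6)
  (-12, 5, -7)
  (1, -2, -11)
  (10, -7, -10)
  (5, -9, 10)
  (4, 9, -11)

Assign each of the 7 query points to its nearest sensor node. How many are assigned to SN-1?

(3, 0, 10) — d² to each: SN-1:566, SN-2:269, SN-3:105 → nearest is SN-3
(-1, 8, 6) — d² to each: SN-1:438, SN-2:389, SN-3:257 → nearest is SN-3
(-12, 5, -7) — d² to each: SN-1:81, SN-2:378, SN-3:438 → nearest is SN-1
(1, -2, -11) — d² to each: SN-1:81, SN-2:420, SN-3:334 → nearest is SN-1
(10, -7, -10) — d² to each: SN-1:350, SN-2:595, SN-3:401 → nearest is SN-1
(5, -9, 10) — d² to each: SN-1:659, SN-2:222, SN-3:66 → nearest is SN-3
(4, 9, -11) — d² to each: SN-1:265, SN-2:786, SN-3:614 → nearest is SN-1
4 of the 7 points have SN-1 as nearest.

4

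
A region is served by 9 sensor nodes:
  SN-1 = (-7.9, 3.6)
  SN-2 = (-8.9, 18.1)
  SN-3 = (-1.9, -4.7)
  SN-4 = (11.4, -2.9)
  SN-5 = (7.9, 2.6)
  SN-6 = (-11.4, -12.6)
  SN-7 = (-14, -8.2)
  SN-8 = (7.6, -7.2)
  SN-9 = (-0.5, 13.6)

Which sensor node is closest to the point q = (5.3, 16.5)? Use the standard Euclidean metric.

SN-9

Squared Euclidean distances:
d²(q, SN-1) = (5.3−(-7.9))² + (16.5−3.6)² = 174.24 + 166.41 = 340.65
d²(q, SN-2) = (5.3−(-8.9))² + (16.5−18.1)² = 201.64 + 2.56 = 204.2
d²(q, SN-3) = (5.3−(-1.9))² + (16.5−(-4.7))² = 51.84 + 449.44 = 501.28
d²(q, SN-4) = (5.3−11.4)² + (16.5−(-2.9))² = 37.21 + 376.36 = 413.57
d²(q, SN-5) = (5.3−7.9)² + (16.5−2.6)² = 6.76 + 193.21 = 199.97
d²(q, SN-6) = (5.3−(-11.4))² + (16.5−(-12.6))² = 278.89 + 846.81 = 1125.7
d²(q, SN-7) = (5.3−(-14))² + (16.5−(-8.2))² = 372.49 + 610.09 = 982.58
d²(q, SN-8) = (5.3−7.6)² + (16.5−(-7.2))² = 5.29 + 561.69 = 566.98
d²(q, SN-9) = (5.3−(-0.5))² + (16.5−13.6)² = 33.64 + 8.41 = 42.05
Minimum is at SN-9.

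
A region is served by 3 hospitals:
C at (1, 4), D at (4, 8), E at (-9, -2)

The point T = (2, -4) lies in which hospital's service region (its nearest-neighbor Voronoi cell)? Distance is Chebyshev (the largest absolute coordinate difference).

d(T,C) = max(1, 8) = 8
d(T,D) = max(2, 12) = 12
d(T,E) = max(11, 2) = 11
Minimum is at C.

C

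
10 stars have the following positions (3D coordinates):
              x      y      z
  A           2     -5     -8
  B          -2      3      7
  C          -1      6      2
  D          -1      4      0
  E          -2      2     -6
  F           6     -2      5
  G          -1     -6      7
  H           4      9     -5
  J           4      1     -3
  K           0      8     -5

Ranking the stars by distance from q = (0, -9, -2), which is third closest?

J

Since √ is increasing, it suffices to compare squared distances:
|qA|² = (0−2)² + (-9−(-5))² + (-2−(-8))² = 4 + 16 + 36 = 56
|qB|² = (0−(-2))² + (-9−3)² + (-2−7)² = 4 + 144 + 81 = 229
|qC|² = (0−(-1))² + (-9−6)² + (-2−2)² = 1 + 225 + 16 = 242
|qD|² = (0−(-1))² + (-9−4)² + (-2−0)² = 1 + 169 + 4 = 174
|qE|² = (0−(-2))² + (-9−2)² + (-2−(-6))² = 4 + 121 + 16 = 141
|qF|² = (0−6)² + (-9−(-2))² + (-2−5)² = 36 + 49 + 49 = 134
|qG|² = (0−(-1))² + (-9−(-6))² + (-2−7)² = 1 + 9 + 81 = 91
|qH|² = (0−4)² + (-9−9)² + (-2−(-5))² = 16 + 324 + 9 = 349
|qJ|² = (0−4)² + (-9−1)² + (-2−(-3))² = 16 + 100 + 1 = 117
|qK|² = (0−0)² + (-9−8)² + (-2−(-5))² = 0 + 289 + 9 = 298
Sorted ascending: A, G, J, F, … — the third-nearest is J.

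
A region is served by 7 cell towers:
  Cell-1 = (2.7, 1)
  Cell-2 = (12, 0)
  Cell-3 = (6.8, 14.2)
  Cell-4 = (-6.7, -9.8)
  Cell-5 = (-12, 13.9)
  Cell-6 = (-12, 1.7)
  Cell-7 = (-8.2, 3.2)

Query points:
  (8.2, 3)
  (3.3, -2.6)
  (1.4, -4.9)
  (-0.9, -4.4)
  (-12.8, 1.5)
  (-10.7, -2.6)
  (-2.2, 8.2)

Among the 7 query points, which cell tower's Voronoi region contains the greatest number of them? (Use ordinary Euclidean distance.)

(8.2, 3) — d² to each: Cell-1:34.25, Cell-2:23.44, Cell-3:127.4, Cell-4:385.85, Cell-5:526.85, Cell-6:409.73, Cell-7:269 → nearest is Cell-2
(3.3, -2.6) — d² to each: Cell-1:13.32, Cell-2:82.45, Cell-3:294.49, Cell-4:151.84, Cell-5:506.34, Cell-6:252.58, Cell-7:165.89 → nearest is Cell-1
(1.4, -4.9) — d² to each: Cell-1:36.5, Cell-2:136.37, Cell-3:393.97, Cell-4:89.62, Cell-5:533, Cell-6:223.12, Cell-7:157.77 → nearest is Cell-1
(-0.9, -4.4) — d² to each: Cell-1:42.12, Cell-2:185.77, Cell-3:405.25, Cell-4:62.8, Cell-5:458.1, Cell-6:160.42, Cell-7:111.05 → nearest is Cell-1
(-12.8, 1.5) — d² to each: Cell-1:240.5, Cell-2:617.29, Cell-3:545.45, Cell-4:164.9, Cell-5:154.4, Cell-6:0.68, Cell-7:24.05 → nearest is Cell-6
(-10.7, -2.6) — d² to each: Cell-1:192.52, Cell-2:522.05, Cell-3:588.49, Cell-4:67.84, Cell-5:273.94, Cell-6:20.18, Cell-7:39.89 → nearest is Cell-6
(-2.2, 8.2) — d² to each: Cell-1:75.85, Cell-2:268.88, Cell-3:117, Cell-4:344.25, Cell-5:128.53, Cell-6:138.29, Cell-7:61 → nearest is Cell-7
Tally — Cell-1:3, Cell-2:1, Cell-6:2, Cell-7:1. Cell-1 captures the most (3).

Cell-1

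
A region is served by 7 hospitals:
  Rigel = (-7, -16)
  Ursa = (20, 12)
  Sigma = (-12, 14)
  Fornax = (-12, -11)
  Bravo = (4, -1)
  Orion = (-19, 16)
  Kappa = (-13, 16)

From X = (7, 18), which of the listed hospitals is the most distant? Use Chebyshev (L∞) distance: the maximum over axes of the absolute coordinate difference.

d(X, Rigel) = max(14, 34) = 34
d(X, Ursa) = max(13, 6) = 13
d(X, Sigma) = max(19, 4) = 19
d(X, Fornax) = max(19, 29) = 29
d(X, Bravo) = max(3, 19) = 19
d(X, Orion) = max(26, 2) = 26
d(X, Kappa) = max(20, 2) = 20
The largest is to Rigel.

Rigel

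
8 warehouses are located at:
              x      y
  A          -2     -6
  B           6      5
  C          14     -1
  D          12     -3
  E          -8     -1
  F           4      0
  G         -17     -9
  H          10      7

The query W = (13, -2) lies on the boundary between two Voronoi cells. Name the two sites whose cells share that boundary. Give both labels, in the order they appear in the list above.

C and D

Squared distances from W to each site:
|WA|² = (13−(-2))² + (-2−(-6))² = 225 + 16 = 241
|WB|² = (13−6)² + (-2−5)² = 49 + 49 = 98
|WC|² = (13−14)² + (-2−(-1))² = 1 + 1 = 2
|WD|² = (13−12)² + (-2−(-3))² = 1 + 1 = 2
|WE|² = (13−(-8))² + (-2−(-1))² = 441 + 1 = 442
|WF|² = (13−4)² + (-2−0)² = 81 + 4 = 85
|WG|² = (13−(-17))² + (-2−(-9))² = 900 + 49 = 949
|WH|² = (13−10)² + (-2−7)² = 9 + 81 = 90
W is equidistant from C and D (both at squared distance 2), and every other site is strictly farther — so W lies on the C–D Voronoi edge.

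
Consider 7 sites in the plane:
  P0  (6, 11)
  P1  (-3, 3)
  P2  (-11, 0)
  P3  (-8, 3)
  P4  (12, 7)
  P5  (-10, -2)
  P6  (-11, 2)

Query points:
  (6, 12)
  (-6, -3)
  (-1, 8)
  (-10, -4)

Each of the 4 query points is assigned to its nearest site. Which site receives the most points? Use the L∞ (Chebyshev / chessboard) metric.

(6, 12) — d to each: P0:1, P1:9, P2:17, P3:14, P4:6, P5:16, P6:17 → nearest is P0
(-6, -3) — d to each: P0:14, P1:6, P2:5, P3:6, P4:18, P5:4, P6:5 → nearest is P5
(-1, 8) — d to each: P0:7, P1:5, P2:10, P3:7, P4:13, P5:10, P6:10 → nearest is P1
(-10, -4) — d to each: P0:16, P1:7, P2:4, P3:7, P4:22, P5:2, P6:6 → nearest is P5
Tally — P0:1, P1:1, P5:2. P5 captures the most (2).

P5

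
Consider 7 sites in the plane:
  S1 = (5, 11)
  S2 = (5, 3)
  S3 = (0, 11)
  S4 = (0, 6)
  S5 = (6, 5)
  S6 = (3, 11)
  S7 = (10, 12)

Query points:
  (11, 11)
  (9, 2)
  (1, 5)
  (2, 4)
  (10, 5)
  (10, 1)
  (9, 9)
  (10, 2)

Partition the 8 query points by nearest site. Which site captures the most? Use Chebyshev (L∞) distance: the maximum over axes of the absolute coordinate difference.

S5

(11, 11) — d to each: S1:6, S2:8, S3:11, S4:11, S5:6, S6:8, S7:1 → nearest is S7
(9, 2) — d to each: S1:9, S2:4, S3:9, S4:9, S5:3, S6:9, S7:10 → nearest is S5
(1, 5) — d to each: S1:6, S2:4, S3:6, S4:1, S5:5, S6:6, S7:9 → nearest is S4
(2, 4) — d to each: S1:7, S2:3, S3:7, S4:2, S5:4, S6:7, S7:8 → nearest is S4
(10, 5) — d to each: S1:6, S2:5, S3:10, S4:10, S5:4, S6:7, S7:7 → nearest is S5
(10, 1) — d to each: S1:10, S2:5, S3:10, S4:10, S5:4, S6:10, S7:11 → nearest is S5
(9, 9) — d to each: S1:4, S2:6, S3:9, S4:9, S5:4, S6:6, S7:3 → nearest is S7
(10, 2) — d to each: S1:9, S2:5, S3:10, S4:10, S5:4, S6:9, S7:10 → nearest is S5
Tally — S4:2, S5:4, S7:2. S5 captures the most (4).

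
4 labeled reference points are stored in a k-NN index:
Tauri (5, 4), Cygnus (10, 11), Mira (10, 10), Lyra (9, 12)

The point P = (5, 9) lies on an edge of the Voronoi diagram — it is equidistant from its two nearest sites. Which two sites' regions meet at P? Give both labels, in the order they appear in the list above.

Squared distances from P to each site:
d²(P, Tauri) = 0 + 25 = 25
d²(P, Cygnus) = 25 + 4 = 29
d²(P, Mira) = 25 + 1 = 26
d²(P, Lyra) = 16 + 9 = 25
P is equidistant from Tauri and Lyra (both at squared distance 25), and every other site is strictly farther — so P lies on the Tauri–Lyra Voronoi edge.

Tauri and Lyra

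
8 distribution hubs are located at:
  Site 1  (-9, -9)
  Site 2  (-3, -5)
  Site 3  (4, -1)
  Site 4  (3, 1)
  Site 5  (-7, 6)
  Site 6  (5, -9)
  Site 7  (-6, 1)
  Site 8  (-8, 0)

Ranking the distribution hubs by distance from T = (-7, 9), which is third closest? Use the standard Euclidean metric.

Site 8

Squared Euclidean distances:
d²(T, Site 1) = (-7−(-9))² + (9−(-9))² = 4 + 324 = 328
d²(T, Site 2) = (-7−(-3))² + (9−(-5))² = 16 + 196 = 212
d²(T, Site 3) = (-7−4)² + (9−(-1))² = 121 + 100 = 221
d²(T, Site 4) = (-7−3)² + (9−1)² = 100 + 64 = 164
d²(T, Site 5) = (-7−(-7))² + (9−6)² = 0 + 9 = 9
d²(T, Site 6) = (-7−5)² + (9−(-9))² = 144 + 324 = 468
d²(T, Site 7) = (-7−(-6))² + (9−1)² = 1 + 64 = 65
d²(T, Site 8) = (-7−(-8))² + (9−0)² = 1 + 81 = 82
Sorted ascending: Site 5, Site 7, Site 8, Site 4, … — the third-nearest is Site 8.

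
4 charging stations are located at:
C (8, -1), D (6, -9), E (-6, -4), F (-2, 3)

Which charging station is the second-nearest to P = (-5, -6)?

F

Squared Euclidean distances:
|PC|² = (-5−8)² + (-6−(-1))² = 169 + 25 = 194
|PD|² = (-5−6)² + (-6−(-9))² = 121 + 9 = 130
|PE|² = (-5−(-6))² + (-6−(-4))² = 1 + 4 = 5
|PF|² = (-5−(-2))² + (-6−3)² = 9 + 81 = 90
Sorted ascending: E, F, D, … — the second-nearest is F.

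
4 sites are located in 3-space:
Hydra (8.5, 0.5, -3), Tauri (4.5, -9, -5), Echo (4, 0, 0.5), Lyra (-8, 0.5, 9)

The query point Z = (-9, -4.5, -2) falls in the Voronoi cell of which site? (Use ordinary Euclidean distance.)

Compare squared distances (the ordering matches that of the actual distances):
d²(Z, Hydra) = (-9−8.5)² + (-4.5−0.5)² + (-2−(-3))² = 306.25 + 25 + 1 = 332.25
d²(Z, Tauri) = (-9−4.5)² + (-4.5−(-9))² + (-2−(-5))² = 182.25 + 20.25 + 9 = 211.5
d²(Z, Echo) = (-9−4)² + (-4.5−0)² + (-2−0.5)² = 169 + 20.25 + 6.25 = 195.5
d²(Z, Lyra) = (-9−(-8))² + (-4.5−0.5)² + (-2−9)² = 1 + 25 + 121 = 147
Lyra is nearest.

Lyra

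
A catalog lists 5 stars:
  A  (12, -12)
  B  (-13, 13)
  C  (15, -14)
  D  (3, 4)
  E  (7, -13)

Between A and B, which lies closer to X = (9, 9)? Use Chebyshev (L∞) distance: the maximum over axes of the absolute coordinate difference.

d(X,A) = max(3, 21) = 21
d(X,B) = max(22, 4) = 22
21 < 22, so A is closer.

A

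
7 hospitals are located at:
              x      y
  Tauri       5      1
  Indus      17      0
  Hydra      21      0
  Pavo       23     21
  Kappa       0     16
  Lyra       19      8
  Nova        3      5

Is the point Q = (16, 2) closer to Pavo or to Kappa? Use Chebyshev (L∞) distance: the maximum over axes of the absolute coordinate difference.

Kappa

d(Q, Pavo) = max(7, 19) = 19
d(Q, Kappa) = max(16, 14) = 16
19 > 16, so Kappa is closer.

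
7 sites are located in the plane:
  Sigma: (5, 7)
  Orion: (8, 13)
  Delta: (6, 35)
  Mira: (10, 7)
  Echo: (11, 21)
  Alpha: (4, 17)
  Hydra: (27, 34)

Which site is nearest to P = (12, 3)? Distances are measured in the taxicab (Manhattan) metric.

Mira

d(P, Sigma) = |12−5| + |3−7| = 7 + 4 = 11
d(P, Orion) = |12−8| + |3−13| = 4 + 10 = 14
d(P, Delta) = |12−6| + |3−35| = 6 + 32 = 38
d(P, Mira) = |12−10| + |3−7| = 2 + 4 = 6
d(P, Echo) = |12−11| + |3−21| = 1 + 18 = 19
d(P, Alpha) = |12−4| + |3−17| = 8 + 14 = 22
d(P, Hydra) = |12−27| + |3−34| = 15 + 31 = 46
Minimum is at Mira.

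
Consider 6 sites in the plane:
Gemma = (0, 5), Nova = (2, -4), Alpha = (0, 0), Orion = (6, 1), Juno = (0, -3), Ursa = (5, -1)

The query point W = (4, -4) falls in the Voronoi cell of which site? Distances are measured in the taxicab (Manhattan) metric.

Nova

d(W, Gemma) = 4 + 9 = 13
d(W, Nova) = 2 + 0 = 2
d(W, Alpha) = 4 + 4 = 8
d(W, Orion) = 2 + 5 = 7
d(W, Juno) = 4 + 1 = 5
d(W, Ursa) = 1 + 3 = 4
Minimum is at Nova.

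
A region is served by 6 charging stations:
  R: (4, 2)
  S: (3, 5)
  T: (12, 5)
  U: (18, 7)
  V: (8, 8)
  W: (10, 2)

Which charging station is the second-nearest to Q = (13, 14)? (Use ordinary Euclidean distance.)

U

Since √ is increasing, it suffices to compare squared distances:
|QR|² = (13−4)² + (14−2)² = 81 + 144 = 225
|QS|² = (13−3)² + (14−5)² = 100 + 81 = 181
|QT|² = (13−12)² + (14−5)² = 1 + 81 = 82
|QU|² = (13−18)² + (14−7)² = 25 + 49 = 74
|QV|² = (13−8)² + (14−8)² = 25 + 36 = 61
|QW|² = (13−10)² + (14−2)² = 9 + 144 = 153
Sorted ascending: V, U, T, … — the second-nearest is U.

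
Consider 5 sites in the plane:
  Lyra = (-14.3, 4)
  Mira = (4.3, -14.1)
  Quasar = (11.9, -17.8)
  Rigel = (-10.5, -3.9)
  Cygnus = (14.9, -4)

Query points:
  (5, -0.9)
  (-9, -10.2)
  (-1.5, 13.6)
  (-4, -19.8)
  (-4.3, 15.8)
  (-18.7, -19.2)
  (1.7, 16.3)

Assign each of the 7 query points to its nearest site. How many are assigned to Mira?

1

(5, -0.9) — d² to each: Lyra:396.5, Mira:174.73, Quasar:333.22, Rigel:249.25, Cygnus:107.62 → nearest is Cygnus
(-9, -10.2) — d² to each: Lyra:229.73, Mira:192.1, Quasar:494.57, Rigel:41.94, Cygnus:609.65 → nearest is Rigel
(-1.5, 13.6) — d² to each: Lyra:256, Mira:800.93, Quasar:1165.52, Rigel:387.25, Cygnus:578.72 → nearest is Lyra
(-4, -19.8) — d² to each: Lyra:672.53, Mira:101.38, Quasar:256.81, Rigel:295.06, Cygnus:606.85 → nearest is Mira
(-4.3, 15.8) — d² to each: Lyra:239.24, Mira:967.97, Quasar:1391.4, Rigel:426.53, Cygnus:760.68 → nearest is Lyra
(-18.7, -19.2) — d² to each: Lyra:557.6, Mira:555.01, Quasar:938.32, Rigel:301.33, Cygnus:1360 → nearest is Rigel
(1.7, 16.3) — d² to each: Lyra:407.29, Mira:930.92, Quasar:1266.85, Rigel:556.88, Cygnus:586.33 → nearest is Lyra
1 of the 7 points has Mira as nearest.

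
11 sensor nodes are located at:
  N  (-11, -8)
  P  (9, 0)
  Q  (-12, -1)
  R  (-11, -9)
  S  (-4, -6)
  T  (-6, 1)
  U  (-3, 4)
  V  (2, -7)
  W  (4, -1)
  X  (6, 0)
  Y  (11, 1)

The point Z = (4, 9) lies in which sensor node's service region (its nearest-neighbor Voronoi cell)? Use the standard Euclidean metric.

U

Since √ is increasing, it suffices to compare squared distances:
|ZN|² = (4−(-11))² + (9−(-8))² = 225 + 289 = 514
|ZP|² = (4−9)² + (9−0)² = 25 + 81 = 106
|ZQ|² = (4−(-12))² + (9−(-1))² = 256 + 100 = 356
|ZR|² = (4−(-11))² + (9−(-9))² = 225 + 324 = 549
|ZS|² = (4−(-4))² + (9−(-6))² = 64 + 225 = 289
|ZT|² = (4−(-6))² + (9−1)² = 100 + 64 = 164
|ZU|² = (4−(-3))² + (9−4)² = 49 + 25 = 74
|ZV|² = (4−2)² + (9−(-7))² = 4 + 256 = 260
|ZW|² = (4−4)² + (9−(-1))² = 0 + 100 = 100
|ZX|² = (4−6)² + (9−0)² = 4 + 81 = 85
|ZY|² = (4−11)² + (9−1)² = 49 + 64 = 113
The smallest is to U, so Z lies in the Voronoi region of U.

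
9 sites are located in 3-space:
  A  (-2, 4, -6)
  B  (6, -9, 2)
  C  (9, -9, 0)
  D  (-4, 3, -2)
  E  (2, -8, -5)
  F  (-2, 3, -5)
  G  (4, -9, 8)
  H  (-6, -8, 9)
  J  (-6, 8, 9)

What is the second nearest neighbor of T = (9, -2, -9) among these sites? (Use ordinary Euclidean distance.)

C

Since √ is increasing, it suffices to compare squared distances:
|TA|² = 121 + 36 + 9 = 166
|TB|² = 9 + 49 + 121 = 179
|TC|² = 0 + 49 + 81 = 130
|TD|² = 169 + 25 + 49 = 243
|TE|² = 49 + 36 + 16 = 101
|TF|² = 121 + 25 + 16 = 162
|TG|² = 25 + 49 + 289 = 363
|TH|² = 225 + 36 + 324 = 585
|TJ|² = 225 + 100 + 324 = 649
Sorted ascending: E, C, F, … — the second-nearest is C.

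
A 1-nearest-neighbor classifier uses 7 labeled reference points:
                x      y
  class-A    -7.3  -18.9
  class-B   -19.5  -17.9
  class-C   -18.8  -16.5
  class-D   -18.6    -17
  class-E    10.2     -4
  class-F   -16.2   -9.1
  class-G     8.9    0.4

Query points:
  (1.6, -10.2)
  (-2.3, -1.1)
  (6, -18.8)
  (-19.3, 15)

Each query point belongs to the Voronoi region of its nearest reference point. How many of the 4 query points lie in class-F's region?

(1.6, -10.2) — d² to each: class-A:154.9, class-B:504.5, class-C:455.85, class-D:454.28, class-E:112.4, class-F:318.05, class-G:165.65 → nearest is class-E
(-2.3, -1.1) — d² to each: class-A:341.84, class-B:578.08, class-C:509.41, class-D:518.5, class-E:164.66, class-F:257.21, class-G:127.69 → nearest is class-G
(6, -18.8) — d² to each: class-A:176.9, class-B:651.06, class-C:620.33, class-D:608.4, class-E:236.68, class-F:586.93, class-G:377.05 → nearest is class-A
(-19.3, 15) — d² to each: class-A:1293.21, class-B:1082.45, class-C:992.5, class-D:1024.49, class-E:1231.25, class-F:590.42, class-G:1008.4 → nearest is class-F
1 of the 4 points has class-F as nearest.

1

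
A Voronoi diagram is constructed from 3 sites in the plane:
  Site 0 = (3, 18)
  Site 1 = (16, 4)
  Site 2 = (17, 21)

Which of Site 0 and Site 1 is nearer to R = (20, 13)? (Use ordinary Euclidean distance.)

Site 1

Compare squared distances:
d²(R, Site 0) = (20−3)² + (13−18)² = 289 + 25 = 314
d²(R, Site 1) = (20−16)² + (13−4)² = 16 + 81 = 97
314 > 97, so Site 1 is closer.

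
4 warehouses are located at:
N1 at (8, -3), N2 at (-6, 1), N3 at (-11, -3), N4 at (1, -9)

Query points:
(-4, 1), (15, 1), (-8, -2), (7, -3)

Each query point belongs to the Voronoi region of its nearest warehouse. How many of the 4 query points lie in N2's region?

1

(-4, 1) — d² to each: N1:160, N2:4, N3:65, N4:125 → nearest is N2
(15, 1) — d² to each: N1:65, N2:441, N3:692, N4:296 → nearest is N1
(-8, -2) — d² to each: N1:257, N2:13, N3:10, N4:130 → nearest is N3
(7, -3) — d² to each: N1:1, N2:185, N3:324, N4:72 → nearest is N1
1 of the 4 points has N2 as nearest.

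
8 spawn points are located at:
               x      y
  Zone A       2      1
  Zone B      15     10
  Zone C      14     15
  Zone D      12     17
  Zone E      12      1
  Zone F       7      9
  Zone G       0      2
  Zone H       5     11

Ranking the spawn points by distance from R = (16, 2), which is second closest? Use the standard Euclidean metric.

Squared Euclidean distances:
d²(R, Zone A) = 196 + 1 = 197
d²(R, Zone B) = 1 + 64 = 65
d²(R, Zone C) = 4 + 169 = 173
d²(R, Zone D) = 16 + 225 = 241
d²(R, Zone E) = 16 + 1 = 17
d²(R, Zone F) = 81 + 49 = 130
d²(R, Zone G) = 256 + 0 = 256
d²(R, Zone H) = 121 + 81 = 202
Sorted ascending: Zone E, Zone B, Zone F, … — the second-nearest is Zone B.

Zone B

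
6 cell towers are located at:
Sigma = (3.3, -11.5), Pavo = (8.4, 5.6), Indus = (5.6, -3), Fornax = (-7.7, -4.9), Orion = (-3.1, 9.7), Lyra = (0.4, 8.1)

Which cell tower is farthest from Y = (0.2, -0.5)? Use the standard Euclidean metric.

Since √ is increasing, it suffices to compare squared distances:
d²(Y, Sigma) = (0.2−3.3)² + (-0.5−(-11.5))² = 9.61 + 121 = 130.61
d²(Y, Pavo) = (0.2−8.4)² + (-0.5−5.6)² = 67.24 + 37.21 = 104.45
d²(Y, Indus) = (0.2−5.6)² + (-0.5−(-3))² = 29.16 + 6.25 = 35.41
d²(Y, Fornax) = (0.2−(-7.7))² + (-0.5−(-4.9))² = 62.41 + 19.36 = 81.77
d²(Y, Orion) = (0.2−(-3.1))² + (-0.5−9.7)² = 10.89 + 104.04 = 114.93
d²(Y, Lyra) = (0.2−0.4)² + (-0.5−8.1)² = 0.04 + 73.96 = 74
The largest is to Sigma.

Sigma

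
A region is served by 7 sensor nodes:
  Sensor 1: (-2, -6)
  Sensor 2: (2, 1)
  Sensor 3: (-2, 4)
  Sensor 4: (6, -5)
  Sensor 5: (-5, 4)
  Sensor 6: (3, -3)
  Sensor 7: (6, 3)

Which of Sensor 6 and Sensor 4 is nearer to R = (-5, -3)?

Sensor 6

Compare squared distances:
d²(R, Sensor 6) = (-5−3)² + (-3−(-3))² = 64 + 0 = 64
d²(R, Sensor 4) = (-5−6)² + (-3−(-5))² = 121 + 4 = 125
64 < 125, so Sensor 6 is closer.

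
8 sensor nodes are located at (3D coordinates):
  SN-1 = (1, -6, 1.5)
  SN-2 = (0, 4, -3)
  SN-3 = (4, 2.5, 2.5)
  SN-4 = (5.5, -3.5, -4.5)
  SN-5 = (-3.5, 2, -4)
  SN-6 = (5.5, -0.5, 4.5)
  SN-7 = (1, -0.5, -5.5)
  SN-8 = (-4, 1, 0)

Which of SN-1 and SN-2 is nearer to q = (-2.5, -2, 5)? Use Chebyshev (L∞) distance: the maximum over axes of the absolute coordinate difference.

SN-1

d(q, SN-1) = max(3.5, 4, 3.5) = 4
d(q, SN-2) = max(2.5, 6, 8) = 8
4 < 8, so SN-1 is closer.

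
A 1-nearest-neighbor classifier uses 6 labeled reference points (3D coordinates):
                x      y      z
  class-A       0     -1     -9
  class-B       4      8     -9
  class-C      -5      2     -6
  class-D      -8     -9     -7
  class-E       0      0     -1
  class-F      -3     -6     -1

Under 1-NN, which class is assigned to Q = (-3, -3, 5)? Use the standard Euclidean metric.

Since √ is increasing, it suffices to compare squared distances:
d²(Q, class-A) = (-3−0)² + (-3−(-1))² + (5−(-9))² = 9 + 4 + 196 = 209
d²(Q, class-B) = (-3−4)² + (-3−8)² + (5−(-9))² = 49 + 121 + 196 = 366
d²(Q, class-C) = (-3−(-5))² + (-3−2)² + (5−(-6))² = 4 + 25 + 121 = 150
d²(Q, class-D) = (-3−(-8))² + (-3−(-9))² + (5−(-7))² = 25 + 36 + 144 = 205
d²(Q, class-E) = (-3−0)² + (-3−0)² + (5−(-1))² = 9 + 9 + 36 = 54
d²(Q, class-F) = (-3−(-3))² + (-3−(-6))² + (5−(-1))² = 0 + 9 + 36 = 45
Minimum is at class-F.

class-F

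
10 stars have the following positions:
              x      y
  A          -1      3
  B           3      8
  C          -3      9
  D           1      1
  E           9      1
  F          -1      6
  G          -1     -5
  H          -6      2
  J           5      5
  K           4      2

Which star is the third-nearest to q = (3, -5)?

K

Since √ is increasing, it suffices to compare squared distances:
|qA|² = 16 + 64 = 80
|qB|² = 0 + 169 = 169
|qC|² = 36 + 196 = 232
|qD|² = 4 + 36 = 40
|qE|² = 36 + 36 = 72
|qF|² = 16 + 121 = 137
|qG|² = 16 + 0 = 16
|qH|² = 81 + 49 = 130
|qJ|² = 4 + 100 = 104
|qK|² = 1 + 49 = 50
Sorted ascending: G, D, K, E, … — the third-nearest is K.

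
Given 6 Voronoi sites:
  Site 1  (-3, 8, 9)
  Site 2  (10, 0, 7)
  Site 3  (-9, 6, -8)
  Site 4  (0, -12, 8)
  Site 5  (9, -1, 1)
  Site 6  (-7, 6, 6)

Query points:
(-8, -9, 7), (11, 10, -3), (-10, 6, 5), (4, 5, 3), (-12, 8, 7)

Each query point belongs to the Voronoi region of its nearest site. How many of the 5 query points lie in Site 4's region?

(-8, -9, 7) — d² to each: Site 1:318, Site 2:405, Site 3:451, Site 4:74, Site 5:389, Site 6:227 → nearest is Site 4
(11, 10, -3) — d² to each: Site 1:344, Site 2:201, Site 3:441, Site 4:726, Site 5:141, Site 6:421 → nearest is Site 5
(-10, 6, 5) — d² to each: Site 1:69, Site 2:440, Site 3:170, Site 4:433, Site 5:426, Site 6:10 → nearest is Site 6
(4, 5, 3) — d² to each: Site 1:94, Site 2:77, Site 3:291, Site 4:330, Site 5:65, Site 6:131 → nearest is Site 5
(-12, 8, 7) — d² to each: Site 1:85, Site 2:548, Site 3:238, Site 4:545, Site 5:558, Site 6:30 → nearest is Site 6
1 of the 5 points has Site 4 as nearest.

1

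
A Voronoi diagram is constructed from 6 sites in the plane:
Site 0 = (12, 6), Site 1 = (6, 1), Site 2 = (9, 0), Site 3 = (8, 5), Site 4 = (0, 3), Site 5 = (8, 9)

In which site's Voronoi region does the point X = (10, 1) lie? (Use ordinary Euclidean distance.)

Site 2

Squared Euclidean distances:
d²(X, Site 0) = (10−12)² + (1−6)² = 4 + 25 = 29
d²(X, Site 1) = (10−6)² + (1−1)² = 16 + 0 = 16
d²(X, Site 2) = (10−9)² + (1−0)² = 1 + 1 = 2
d²(X, Site 3) = (10−8)² + (1−5)² = 4 + 16 = 20
d²(X, Site 4) = (10−0)² + (1−3)² = 100 + 4 = 104
d²(X, Site 5) = (10−8)² + (1−9)² = 4 + 64 = 68
The smallest is to Site 2, so X lies in the Voronoi region of Site 2.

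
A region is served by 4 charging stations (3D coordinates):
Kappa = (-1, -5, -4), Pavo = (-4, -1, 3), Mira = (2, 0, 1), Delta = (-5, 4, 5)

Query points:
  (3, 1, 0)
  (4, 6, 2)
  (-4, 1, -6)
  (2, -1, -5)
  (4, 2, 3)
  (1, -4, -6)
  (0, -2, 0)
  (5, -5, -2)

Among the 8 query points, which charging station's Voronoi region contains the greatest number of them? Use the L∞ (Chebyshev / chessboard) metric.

(3, 1, 0) — d to each: Kappa:6, Pavo:7, Mira:1, Delta:8 → nearest is Mira
(4, 6, 2) — d to each: Kappa:11, Pavo:8, Mira:6, Delta:9 → nearest is Mira
(-4, 1, -6) — d to each: Kappa:6, Pavo:9, Mira:7, Delta:11 → nearest is Kappa
(2, -1, -5) — d to each: Kappa:4, Pavo:8, Mira:6, Delta:10 → nearest is Kappa
(4, 2, 3) — d to each: Kappa:7, Pavo:8, Mira:2, Delta:9 → nearest is Mira
(1, -4, -6) — d to each: Kappa:2, Pavo:9, Mira:7, Delta:11 → nearest is Kappa
(0, -2, 0) — d to each: Kappa:4, Pavo:4, Mira:2, Delta:6 → nearest is Mira
(5, -5, -2) — d to each: Kappa:6, Pavo:9, Mira:5, Delta:10 → nearest is Mira
Tally — Kappa:3, Mira:5. Mira captures the most (5).

Mira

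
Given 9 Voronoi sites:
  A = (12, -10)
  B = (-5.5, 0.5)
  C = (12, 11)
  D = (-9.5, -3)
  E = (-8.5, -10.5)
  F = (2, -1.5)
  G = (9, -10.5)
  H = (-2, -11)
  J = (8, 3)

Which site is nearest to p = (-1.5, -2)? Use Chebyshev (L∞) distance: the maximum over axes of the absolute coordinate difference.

F

d(p,A) = max(13.5, 8) = 13.5
d(p,B) = max(4, 2.5) = 4
d(p,C) = max(13.5, 13) = 13.5
d(p,D) = max(8, 1) = 8
d(p,E) = max(7, 8.5) = 8.5
d(p,F) = max(3.5, 0.5) = 3.5
d(p,G) = max(10.5, 8.5) = 10.5
d(p,H) = max(0.5, 9) = 9
d(p,J) = max(9.5, 5) = 9.5
F is nearest.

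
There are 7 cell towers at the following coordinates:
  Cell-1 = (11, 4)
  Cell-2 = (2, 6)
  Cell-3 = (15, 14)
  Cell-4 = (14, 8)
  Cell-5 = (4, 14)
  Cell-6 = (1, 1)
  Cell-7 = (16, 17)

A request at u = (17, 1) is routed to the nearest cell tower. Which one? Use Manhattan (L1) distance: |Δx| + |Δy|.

Cell-1

d(u, Cell-1) = 6 + 3 = 9
d(u, Cell-2) = 15 + 5 = 20
d(u, Cell-3) = 2 + 13 = 15
d(u, Cell-4) = 3 + 7 = 10
d(u, Cell-5) = 13 + 13 = 26
d(u, Cell-6) = 16 + 0 = 16
d(u, Cell-7) = 1 + 16 = 17
The smallest is to Cell-1, so u lies in the Voronoi region of Cell-1.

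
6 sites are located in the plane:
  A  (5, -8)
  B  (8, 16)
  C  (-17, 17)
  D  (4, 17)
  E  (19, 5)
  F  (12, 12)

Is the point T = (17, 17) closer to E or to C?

E

Compare squared distances:
|TE|² = (17−19)² + (17−5)² = 4 + 144 = 148
|TC|² = (17−(-17))² + (17−17)² = 1156 + 0 = 1156
148 < 1156, so E is closer.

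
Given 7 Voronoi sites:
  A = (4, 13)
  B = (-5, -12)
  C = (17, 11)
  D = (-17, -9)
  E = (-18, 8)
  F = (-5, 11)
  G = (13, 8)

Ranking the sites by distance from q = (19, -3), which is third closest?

Squared Euclidean distances:
|qA|² = (19−4)² + (-3−13)² = 225 + 256 = 481
|qB|² = (19−(-5))² + (-3−(-12))² = 576 + 81 = 657
|qC|² = (19−17)² + (-3−11)² = 4 + 196 = 200
|qD|² = (19−(-17))² + (-3−(-9))² = 1296 + 36 = 1332
|qE|² = (19−(-18))² + (-3−8)² = 1369 + 121 = 1490
|qF|² = (19−(-5))² + (-3−11)² = 576 + 196 = 772
|qG|² = (19−13)² + (-3−8)² = 36 + 121 = 157
Sorted ascending: G, C, A, B, … — the third-nearest is A.

A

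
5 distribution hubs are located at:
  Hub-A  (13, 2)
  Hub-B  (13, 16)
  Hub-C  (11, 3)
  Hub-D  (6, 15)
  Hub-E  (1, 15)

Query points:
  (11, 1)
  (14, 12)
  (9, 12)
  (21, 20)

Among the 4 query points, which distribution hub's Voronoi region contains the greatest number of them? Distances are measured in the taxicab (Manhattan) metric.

(11, 1) — d to each: Hub-A:3, Hub-B:17, Hub-C:2, Hub-D:19, Hub-E:24 → nearest is Hub-C
(14, 12) — d to each: Hub-A:11, Hub-B:5, Hub-C:12, Hub-D:11, Hub-E:16 → nearest is Hub-B
(9, 12) — d to each: Hub-A:14, Hub-B:8, Hub-C:11, Hub-D:6, Hub-E:11 → nearest is Hub-D
(21, 20) — d to each: Hub-A:26, Hub-B:12, Hub-C:27, Hub-D:20, Hub-E:25 → nearest is Hub-B
Tally — Hub-B:2, Hub-C:1, Hub-D:1. Hub-B captures the most (2).

Hub-B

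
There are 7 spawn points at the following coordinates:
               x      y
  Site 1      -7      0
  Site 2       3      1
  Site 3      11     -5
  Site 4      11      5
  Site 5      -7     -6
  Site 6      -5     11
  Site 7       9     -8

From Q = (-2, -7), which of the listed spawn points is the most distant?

Since √ is increasing, it suffices to compare squared distances:
d²(Q, Site 1) = (-2−(-7))² + (-7−0)² = 25 + 49 = 74
d²(Q, Site 2) = (-2−3)² + (-7−1)² = 25 + 64 = 89
d²(Q, Site 3) = (-2−11)² + (-7−(-5))² = 169 + 4 = 173
d²(Q, Site 4) = (-2−11)² + (-7−5)² = 169 + 144 = 313
d²(Q, Site 5) = (-2−(-7))² + (-7−(-6))² = 25 + 1 = 26
d²(Q, Site 6) = (-2−(-5))² + (-7−11)² = 9 + 324 = 333
d²(Q, Site 7) = (-2−9)² + (-7−(-8))² = 121 + 1 = 122
The largest is to Site 6.

Site 6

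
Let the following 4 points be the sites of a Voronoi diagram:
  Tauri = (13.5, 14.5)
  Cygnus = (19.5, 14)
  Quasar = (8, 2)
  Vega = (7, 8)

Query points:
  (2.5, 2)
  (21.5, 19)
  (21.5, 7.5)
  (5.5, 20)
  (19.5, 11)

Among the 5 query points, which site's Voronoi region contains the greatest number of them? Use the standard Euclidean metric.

Cygnus

(2.5, 2) — d² to each: Tauri:277.25, Cygnus:433, Quasar:30.25, Vega:56.25 → nearest is Quasar
(21.5, 19) — d² to each: Tauri:84.25, Cygnus:29, Quasar:471.25, Vega:331.25 → nearest is Cygnus
(21.5, 7.5) — d² to each: Tauri:113, Cygnus:46.25, Quasar:212.5, Vega:210.5 → nearest is Cygnus
(5.5, 20) — d² to each: Tauri:94.25, Cygnus:232, Quasar:330.25, Vega:146.25 → nearest is Tauri
(19.5, 11) — d² to each: Tauri:48.25, Cygnus:9, Quasar:213.25, Vega:165.25 → nearest is Cygnus
Tally — Tauri:1, Cygnus:3, Quasar:1. Cygnus captures the most (3).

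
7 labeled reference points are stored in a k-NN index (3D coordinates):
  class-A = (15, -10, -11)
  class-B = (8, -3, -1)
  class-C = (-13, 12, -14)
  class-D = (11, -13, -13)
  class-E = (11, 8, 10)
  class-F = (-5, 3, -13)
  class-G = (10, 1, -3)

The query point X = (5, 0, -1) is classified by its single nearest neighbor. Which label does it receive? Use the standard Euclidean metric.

Squared Euclidean distances:
d²(X, class-A) = (5−15)² + (0−(-10))² + (-1−(-11))² = 100 + 100 + 100 = 300
d²(X, class-B) = (5−8)² + (0−(-3))² + (-1−(-1))² = 9 + 9 + 0 = 18
d²(X, class-C) = (5−(-13))² + (0−12)² + (-1−(-14))² = 324 + 144 + 169 = 637
d²(X, class-D) = (5−11)² + (0−(-13))² + (-1−(-13))² = 36 + 169 + 144 = 349
d²(X, class-E) = (5−11)² + (0−8)² + (-1−10)² = 36 + 64 + 121 = 221
d²(X, class-F) = (5−(-5))² + (0−3)² + (-1−(-13))² = 100 + 9 + 144 = 253
d²(X, class-G) = (5−10)² + (0−1)² + (-1−(-3))² = 25 + 1 + 4 = 30
class-B is nearest.

class-B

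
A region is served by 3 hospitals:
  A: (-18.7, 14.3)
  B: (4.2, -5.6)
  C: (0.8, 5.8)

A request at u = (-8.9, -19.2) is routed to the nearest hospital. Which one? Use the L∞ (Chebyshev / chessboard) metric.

B

d(u,A) = max(9.8, 33.5) = 33.5
d(u,B) = max(13.1, 13.6) = 13.6
d(u,C) = max(9.7, 25) = 25
Minimum is at B.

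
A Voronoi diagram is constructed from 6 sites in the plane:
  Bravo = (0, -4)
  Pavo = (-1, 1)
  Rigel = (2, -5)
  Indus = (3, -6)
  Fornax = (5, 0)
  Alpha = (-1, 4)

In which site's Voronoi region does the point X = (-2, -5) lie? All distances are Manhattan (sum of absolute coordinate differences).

Bravo

d(X, Bravo) = |-2−0| + |-5−(-4)| = 2 + 1 = 3
d(X, Pavo) = |-2−(-1)| + |-5−1| = 1 + 6 = 7
d(X, Rigel) = |-2−2| + |-5−(-5)| = 4 + 0 = 4
d(X, Indus) = |-2−3| + |-5−(-6)| = 5 + 1 = 6
d(X, Fornax) = |-2−5| + |-5−0| = 7 + 5 = 12
d(X, Alpha) = |-2−(-1)| + |-5−4| = 1 + 9 = 10
The smallest is to Bravo, so X lies in the Voronoi region of Bravo.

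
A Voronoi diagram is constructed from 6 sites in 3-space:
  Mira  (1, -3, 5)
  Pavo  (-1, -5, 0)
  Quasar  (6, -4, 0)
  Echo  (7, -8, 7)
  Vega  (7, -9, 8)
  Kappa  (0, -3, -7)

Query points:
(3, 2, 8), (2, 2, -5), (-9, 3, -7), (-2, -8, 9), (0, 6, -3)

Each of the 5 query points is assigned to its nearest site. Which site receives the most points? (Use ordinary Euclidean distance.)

(3, 2, 8) — d² to each: Mira:38, Pavo:129, Quasar:109, Echo:117, Vega:137, Kappa:259 → nearest is Mira
(2, 2, -5) — d² to each: Mira:126, Pavo:83, Quasar:77, Echo:269, Vega:315, Kappa:33 → nearest is Kappa
(-9, 3, -7) — d² to each: Mira:280, Pavo:177, Quasar:323, Echo:573, Vega:625, Kappa:117 → nearest is Kappa
(-2, -8, 9) — d² to each: Mira:50, Pavo:91, Quasar:161, Echo:85, Vega:83, Kappa:285 → nearest is Mira
(0, 6, -3) — d² to each: Mira:146, Pavo:131, Quasar:145, Echo:345, Vega:395, Kappa:97 → nearest is Kappa
Tally — Mira:2, Kappa:3. Kappa captures the most (3).

Kappa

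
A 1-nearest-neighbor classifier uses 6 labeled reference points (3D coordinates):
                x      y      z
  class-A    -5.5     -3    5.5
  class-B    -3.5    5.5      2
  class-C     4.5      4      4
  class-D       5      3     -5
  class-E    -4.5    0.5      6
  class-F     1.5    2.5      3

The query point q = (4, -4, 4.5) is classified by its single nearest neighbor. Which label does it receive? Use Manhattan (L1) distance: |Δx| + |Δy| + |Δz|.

class-C

d(q, class-A) = |4−(-5.5)| + |-4−(-3)| + |4.5−5.5| = 9.5 + 1 + 1 = 11.5
d(q, class-B) = |4−(-3.5)| + |-4−5.5| + |4.5−2| = 7.5 + 9.5 + 2.5 = 19.5
d(q, class-C) = |4−4.5| + |-4−4| + |4.5−4| = 0.5 + 8 + 0.5 = 9
d(q, class-D) = |4−5| + |-4−3| + |4.5−(-5)| = 1 + 7 + 9.5 = 17.5
d(q, class-E) = |4−(-4.5)| + |-4−0.5| + |4.5−6| = 8.5 + 4.5 + 1.5 = 14.5
d(q, class-F) = |4−1.5| + |-4−2.5| + |4.5−3| = 2.5 + 6.5 + 1.5 = 10.5
class-C is nearest.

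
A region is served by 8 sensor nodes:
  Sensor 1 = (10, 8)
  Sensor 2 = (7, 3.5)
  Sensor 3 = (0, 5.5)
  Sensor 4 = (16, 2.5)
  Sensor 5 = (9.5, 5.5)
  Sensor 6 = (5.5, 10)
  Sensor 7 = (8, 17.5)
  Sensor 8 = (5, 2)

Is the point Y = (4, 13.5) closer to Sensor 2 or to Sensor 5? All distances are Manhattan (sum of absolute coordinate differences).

d(Y, Sensor 2) = |4−7| + |13.5−3.5| = 3 + 10 = 13
d(Y, Sensor 5) = |4−9.5| + |13.5−5.5| = 5.5 + 8 = 13.5
13 < 13.5, so Sensor 2 is closer.

Sensor 2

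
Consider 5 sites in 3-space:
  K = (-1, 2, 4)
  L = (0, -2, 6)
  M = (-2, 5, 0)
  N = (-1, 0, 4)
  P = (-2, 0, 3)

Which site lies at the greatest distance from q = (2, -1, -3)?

Since √ is increasing, it suffices to compare squared distances:
|qK|² = (2−(-1))² + (-1−2)² + (-3−4)² = 9 + 9 + 49 = 67
|qL|² = (2−0)² + (-1−(-2))² + (-3−6)² = 4 + 1 + 81 = 86
|qM|² = (2−(-2))² + (-1−5)² + (-3−0)² = 16 + 36 + 9 = 61
|qN|² = (2−(-1))² + (-1−0)² + (-3−4)² = 9 + 1 + 49 = 59
|qP|² = (2−(-2))² + (-1−0)² + (-3−3)² = 16 + 1 + 36 = 53
The largest is to L.

L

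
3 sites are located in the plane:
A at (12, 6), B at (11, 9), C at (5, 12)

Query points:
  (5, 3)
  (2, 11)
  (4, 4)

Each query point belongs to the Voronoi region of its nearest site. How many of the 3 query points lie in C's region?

(5, 3) — d² to each: A:58, B:72, C:81 → nearest is A
(2, 11) — d² to each: A:125, B:85, C:10 → nearest is C
(4, 4) — d² to each: A:68, B:74, C:65 → nearest is C
2 of the 3 points have C as nearest.

2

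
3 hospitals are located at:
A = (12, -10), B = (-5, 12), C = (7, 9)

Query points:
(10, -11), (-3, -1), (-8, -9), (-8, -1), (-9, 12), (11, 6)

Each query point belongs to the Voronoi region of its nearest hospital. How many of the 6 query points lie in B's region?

3

(10, -11) — d² to each: A:5, B:754, C:409 → nearest is A
(-3, -1) — d² to each: A:306, B:173, C:200 → nearest is B
(-8, -9) — d² to each: A:401, B:450, C:549 → nearest is A
(-8, -1) — d² to each: A:481, B:178, C:325 → nearest is B
(-9, 12) — d² to each: A:925, B:16, C:265 → nearest is B
(11, 6) — d² to each: A:257, B:292, C:25 → nearest is C
3 of the 6 points have B as nearest.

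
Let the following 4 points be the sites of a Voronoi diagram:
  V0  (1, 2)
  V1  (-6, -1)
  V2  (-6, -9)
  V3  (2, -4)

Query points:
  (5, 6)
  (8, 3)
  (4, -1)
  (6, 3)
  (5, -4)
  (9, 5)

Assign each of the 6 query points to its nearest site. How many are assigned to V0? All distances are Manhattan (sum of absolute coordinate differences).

(5, 6) — d to each: V0:8, V1:18, V2:26, V3:13 → nearest is V0
(8, 3) — d to each: V0:8, V1:18, V2:26, V3:13 → nearest is V0
(4, -1) — d to each: V0:6, V1:10, V2:18, V3:5 → nearest is V3
(6, 3) — d to each: V0:6, V1:16, V2:24, V3:11 → nearest is V0
(5, -4) — d to each: V0:10, V1:14, V2:16, V3:3 → nearest is V3
(9, 5) — d to each: V0:11, V1:21, V2:29, V3:16 → nearest is V0
4 of the 6 points have V0 as nearest.

4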